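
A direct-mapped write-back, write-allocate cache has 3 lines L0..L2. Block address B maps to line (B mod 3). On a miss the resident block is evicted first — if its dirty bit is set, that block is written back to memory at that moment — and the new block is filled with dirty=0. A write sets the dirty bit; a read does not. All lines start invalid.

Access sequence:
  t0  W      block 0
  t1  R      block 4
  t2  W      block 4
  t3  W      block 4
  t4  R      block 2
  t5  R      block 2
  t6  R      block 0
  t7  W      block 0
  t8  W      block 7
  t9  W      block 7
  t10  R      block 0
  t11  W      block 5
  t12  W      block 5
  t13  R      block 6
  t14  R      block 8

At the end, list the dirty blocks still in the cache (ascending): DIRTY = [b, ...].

DIRTY = [7]

0: W B0 -> L0 miss  d=D]
1: R B4 -> L1 miss  d=-]
2: W B4 -> L1 hit  d=D]
3: W B4 -> L1 hit  d=D]
4: R B2 -> L2 miss  d=-]
5: R B2 -> L2 hit  d=-]
6: R B0 -> L0 hit  d=D]
7: W B0 -> L0 hit  d=D]
8: W B7 -> L1 miss wb->B4  d=D]
9: W B7 -> L1 hit  d=D]
10: R B0 -> L0 hit  d=D]
11: W B5 -> L2 miss  d=D]
12: W B5 -> L2 hit  d=D]
13: R B6 -> L0 miss wb->B0  d=-]
14: R B8 -> L2 miss wb->B5  d=-]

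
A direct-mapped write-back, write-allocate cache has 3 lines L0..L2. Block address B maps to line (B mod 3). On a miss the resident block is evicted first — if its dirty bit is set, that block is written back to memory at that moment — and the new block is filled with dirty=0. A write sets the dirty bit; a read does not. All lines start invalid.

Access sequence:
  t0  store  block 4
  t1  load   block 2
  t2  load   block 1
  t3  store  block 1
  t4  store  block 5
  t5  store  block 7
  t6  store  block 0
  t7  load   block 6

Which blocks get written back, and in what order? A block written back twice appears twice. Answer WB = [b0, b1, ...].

WB = [4, 1, 0]

0: W B4 -> L1 miss  d=D]
1: R B2 -> L2 miss  d=-]
2: R B1 -> L1 miss wb->B4  d=-]
3: W B1 -> L1 hit  d=D]
4: W B5 -> L2 miss  d=D]
5: W B7 -> L1 miss wb->B1  d=D]
6: W B0 -> L0 miss  d=D]
7: R B6 -> L0 miss wb->B0  d=-]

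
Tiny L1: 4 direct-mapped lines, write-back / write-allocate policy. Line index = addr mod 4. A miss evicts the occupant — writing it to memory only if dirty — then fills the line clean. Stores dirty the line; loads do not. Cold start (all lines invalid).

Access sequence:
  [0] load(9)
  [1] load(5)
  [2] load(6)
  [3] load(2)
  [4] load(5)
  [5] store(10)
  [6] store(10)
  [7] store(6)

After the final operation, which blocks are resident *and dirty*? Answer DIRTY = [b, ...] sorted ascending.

DIRTY = [6]

  0 | R B9 → L1 miss [-]
  1 | R B5 → L1 miss [-]
  2 | R B6 → L2 miss [-]
  3 | R B2 → L2 miss [-]
  4 | R B5 → L1 hit [-]
  5 | W B10 → L2 miss [D]
  6 | W B10 → L2 hit [D]
  7 | W B6 → L2 miss wb→B10 [D]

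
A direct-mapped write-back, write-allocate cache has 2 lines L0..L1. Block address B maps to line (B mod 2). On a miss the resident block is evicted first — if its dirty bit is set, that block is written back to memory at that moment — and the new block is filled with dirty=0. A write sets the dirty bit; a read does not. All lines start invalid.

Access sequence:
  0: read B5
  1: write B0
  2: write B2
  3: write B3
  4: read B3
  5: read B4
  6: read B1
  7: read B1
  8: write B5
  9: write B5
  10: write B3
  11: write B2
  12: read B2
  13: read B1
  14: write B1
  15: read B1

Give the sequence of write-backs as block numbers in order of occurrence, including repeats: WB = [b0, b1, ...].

0: R B5 -> L1 miss  d=-]
1: W B0 -> L0 miss  d=D]
2: W B2 -> L0 miss wb->B0  d=D]
3: W B3 -> L1 miss  d=D]
4: R B3 -> L1 hit  d=D]
5: R B4 -> L0 miss wb->B2  d=-]
6: R B1 -> L1 miss wb->B3  d=-]
7: R B1 -> L1 hit  d=-]
8: W B5 -> L1 miss  d=D]
9: W B5 -> L1 hit  d=D]
10: W B3 -> L1 miss wb->B5  d=D]
11: W B2 -> L0 miss  d=D]
12: R B2 -> L0 hit  d=D]
13: R B1 -> L1 miss wb->B3  d=-]
14: W B1 -> L1 hit  d=D]
15: R B1 -> L1 hit  d=D]

WB = [0, 2, 3, 5, 3]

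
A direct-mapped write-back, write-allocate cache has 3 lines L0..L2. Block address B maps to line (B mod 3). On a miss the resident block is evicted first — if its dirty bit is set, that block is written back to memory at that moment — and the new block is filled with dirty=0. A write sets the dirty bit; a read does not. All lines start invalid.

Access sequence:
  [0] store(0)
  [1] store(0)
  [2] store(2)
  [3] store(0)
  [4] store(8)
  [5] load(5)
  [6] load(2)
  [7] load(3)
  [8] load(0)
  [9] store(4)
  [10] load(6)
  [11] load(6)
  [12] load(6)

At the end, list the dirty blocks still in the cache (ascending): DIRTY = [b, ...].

0: W B0 -> L0 miss  d=D]
1: W B0 -> L0 hit  d=D]
2: W B2 -> L2 miss  d=D]
3: W B0 -> L0 hit  d=D]
4: W B8 -> L2 miss wb->B2  d=D]
5: R B5 -> L2 miss wb->B8  d=-]
6: R B2 -> L2 miss  d=-]
7: R B3 -> L0 miss wb->B0  d=-]
8: R B0 -> L0 miss  d=-]
9: W B4 -> L1 miss  d=D]
10: R B6 -> L0 miss  d=-]
11: R B6 -> L0 hit  d=-]
12: R B6 -> L0 hit  d=-]

DIRTY = [4]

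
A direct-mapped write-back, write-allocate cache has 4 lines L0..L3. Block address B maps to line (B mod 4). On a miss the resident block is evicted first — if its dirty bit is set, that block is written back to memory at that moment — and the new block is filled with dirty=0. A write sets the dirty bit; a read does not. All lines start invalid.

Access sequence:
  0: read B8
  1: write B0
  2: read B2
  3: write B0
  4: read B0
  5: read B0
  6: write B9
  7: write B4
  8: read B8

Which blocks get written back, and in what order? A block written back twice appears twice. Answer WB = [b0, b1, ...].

WB = [0, 4]

0: R B8 → L0 miss [-]
1: W B0 → L0 miss [D]
2: R B2 → L2 miss [-]
3: W B0 → L0 hit [D]
4: R B0 → L0 hit [D]
5: R B0 → L0 hit [D]
6: W B9 → L1 miss [D]
7: W B4 → L0 miss wb→B0 [D]
8: R B8 → L0 miss wb→B4 [-]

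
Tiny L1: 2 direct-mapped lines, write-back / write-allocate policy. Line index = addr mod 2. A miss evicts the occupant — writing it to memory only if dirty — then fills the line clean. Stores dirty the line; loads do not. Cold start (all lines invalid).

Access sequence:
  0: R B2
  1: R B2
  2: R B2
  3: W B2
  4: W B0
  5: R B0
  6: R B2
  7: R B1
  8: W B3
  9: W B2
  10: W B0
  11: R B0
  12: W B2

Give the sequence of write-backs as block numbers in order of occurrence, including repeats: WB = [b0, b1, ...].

WB = [2, 0, 2, 0]

  0 | R B2 → L0 miss [-]
  1 | R B2 → L0 hit [-]
  2 | R B2 → L0 hit [-]
  3 | W B2 → L0 hit [D]
  4 | W B0 → L0 miss wb→B2 [D]
  5 | R B0 → L0 hit [D]
  6 | R B2 → L0 miss wb→B0 [-]
  7 | R B1 → L1 miss [-]
  8 | W B3 → L1 miss [D]
  9 | W B2 → L0 hit [D]
  10 | W B0 → L0 miss wb→B2 [D]
  11 | R B0 → L0 hit [D]
  12 | W B2 → L0 miss wb→B0 [D]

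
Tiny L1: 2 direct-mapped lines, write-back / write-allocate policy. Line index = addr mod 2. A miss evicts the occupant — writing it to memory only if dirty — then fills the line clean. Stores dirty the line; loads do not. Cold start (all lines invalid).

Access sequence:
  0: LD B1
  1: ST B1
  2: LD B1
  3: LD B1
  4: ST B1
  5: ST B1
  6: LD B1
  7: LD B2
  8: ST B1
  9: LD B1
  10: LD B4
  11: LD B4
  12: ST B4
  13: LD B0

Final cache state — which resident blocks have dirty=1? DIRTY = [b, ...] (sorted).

0: R B1 → L1 miss [-]
1: W B1 → L1 hit [D]
2: R B1 → L1 hit [D]
3: R B1 → L1 hit [D]
4: W B1 → L1 hit [D]
5: W B1 → L1 hit [D]
6: R B1 → L1 hit [D]
7: R B2 → L0 miss [-]
8: W B1 → L1 hit [D]
9: R B1 → L1 hit [D]
10: R B4 → L0 miss [-]
11: R B4 → L0 hit [-]
12: W B4 → L0 hit [D]
13: R B0 → L0 miss wb→B4 [-]

DIRTY = [1]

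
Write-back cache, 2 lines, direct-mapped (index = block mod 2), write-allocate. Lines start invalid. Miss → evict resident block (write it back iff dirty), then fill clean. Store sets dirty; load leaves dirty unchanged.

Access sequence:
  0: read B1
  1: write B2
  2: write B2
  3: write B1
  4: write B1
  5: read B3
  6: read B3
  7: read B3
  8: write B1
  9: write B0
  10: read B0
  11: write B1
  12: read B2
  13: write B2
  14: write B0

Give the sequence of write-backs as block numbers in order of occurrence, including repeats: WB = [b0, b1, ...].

WB = [1, 2, 0, 2]

  0 | R B1 → L1 miss [-]
  1 | W B2 → L0 miss [D]
  2 | W B2 → L0 hit [D]
  3 | W B1 → L1 hit [D]
  4 | W B1 → L1 hit [D]
  5 | R B3 → L1 miss wb→B1 [-]
  6 | R B3 → L1 hit [-]
  7 | R B3 → L1 hit [-]
  8 | W B1 → L1 miss [D]
  9 | W B0 → L0 miss wb→B2 [D]
  10 | R B0 → L0 hit [D]
  11 | W B1 → L1 hit [D]
  12 | R B2 → L0 miss wb→B0 [-]
  13 | W B2 → L0 hit [D]
  14 | W B0 → L0 miss wb→B2 [D]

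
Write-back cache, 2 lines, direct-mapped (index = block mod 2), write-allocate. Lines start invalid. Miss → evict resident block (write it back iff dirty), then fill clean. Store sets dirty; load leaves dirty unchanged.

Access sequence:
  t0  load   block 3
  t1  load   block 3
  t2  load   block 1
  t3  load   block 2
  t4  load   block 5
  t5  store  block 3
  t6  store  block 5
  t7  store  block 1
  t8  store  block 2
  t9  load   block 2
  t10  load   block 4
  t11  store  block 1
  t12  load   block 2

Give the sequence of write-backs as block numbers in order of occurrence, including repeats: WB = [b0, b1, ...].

0: R B3 -> L1 miss  d=-]
1: R B3 -> L1 hit  d=-]
2: R B1 -> L1 miss  d=-]
3: R B2 -> L0 miss  d=-]
4: R B5 -> L1 miss  d=-]
5: W B3 -> L1 miss  d=D]
6: W B5 -> L1 miss wb->B3  d=D]
7: W B1 -> L1 miss wb->B5  d=D]
8: W B2 -> L0 hit  d=D]
9: R B2 -> L0 hit  d=D]
10: R B4 -> L0 miss wb->B2  d=-]
11: W B1 -> L1 hit  d=D]
12: R B2 -> L0 miss  d=-]

WB = [3, 5, 2]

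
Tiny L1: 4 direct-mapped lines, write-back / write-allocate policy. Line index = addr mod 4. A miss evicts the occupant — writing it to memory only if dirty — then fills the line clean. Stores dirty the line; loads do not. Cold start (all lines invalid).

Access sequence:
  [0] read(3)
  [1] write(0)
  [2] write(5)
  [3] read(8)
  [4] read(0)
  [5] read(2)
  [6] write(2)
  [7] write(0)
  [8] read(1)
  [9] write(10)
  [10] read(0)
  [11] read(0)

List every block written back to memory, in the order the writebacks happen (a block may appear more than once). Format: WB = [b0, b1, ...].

0: R B3 → L3 miss [-]
1: W B0 → L0 miss [D]
2: W B5 → L1 miss [D]
3: R B8 → L0 miss wb→B0 [-]
4: R B0 → L0 miss [-]
5: R B2 → L2 miss [-]
6: W B2 → L2 hit [D]
7: W B0 → L0 hit [D]
8: R B1 → L1 miss wb→B5 [-]
9: W B10 → L2 miss wb→B2 [D]
10: R B0 → L0 hit [D]
11: R B0 → L0 hit [D]

WB = [0, 5, 2]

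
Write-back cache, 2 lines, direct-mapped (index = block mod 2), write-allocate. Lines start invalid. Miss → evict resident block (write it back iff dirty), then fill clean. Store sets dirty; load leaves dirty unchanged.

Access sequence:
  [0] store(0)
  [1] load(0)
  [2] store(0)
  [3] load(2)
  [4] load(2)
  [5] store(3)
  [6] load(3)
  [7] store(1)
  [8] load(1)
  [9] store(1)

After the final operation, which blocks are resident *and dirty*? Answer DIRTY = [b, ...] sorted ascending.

DIRTY = [1]

0: W B0 → L0 miss [D]
1: R B0 → L0 hit [D]
2: W B0 → L0 hit [D]
3: R B2 → L0 miss wb→B0 [-]
4: R B2 → L0 hit [-]
5: W B3 → L1 miss [D]
6: R B3 → L1 hit [D]
7: W B1 → L1 miss wb→B3 [D]
8: R B1 → L1 hit [D]
9: W B1 → L1 hit [D]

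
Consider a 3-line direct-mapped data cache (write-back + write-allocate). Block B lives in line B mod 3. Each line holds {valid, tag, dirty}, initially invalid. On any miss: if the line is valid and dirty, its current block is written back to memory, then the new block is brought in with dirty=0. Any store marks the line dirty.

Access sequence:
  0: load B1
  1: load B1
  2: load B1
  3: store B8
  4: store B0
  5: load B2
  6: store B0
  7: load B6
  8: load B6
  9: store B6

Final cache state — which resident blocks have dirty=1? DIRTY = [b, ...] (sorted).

DIRTY = [6]

0: R B1 → L1 miss [-]
1: R B1 → L1 hit [-]
2: R B1 → L1 hit [-]
3: W B8 → L2 miss [D]
4: W B0 → L0 miss [D]
5: R B2 → L2 miss wb→B8 [-]
6: W B0 → L0 hit [D]
7: R B6 → L0 miss wb→B0 [-]
8: R B6 → L0 hit [-]
9: W B6 → L0 hit [D]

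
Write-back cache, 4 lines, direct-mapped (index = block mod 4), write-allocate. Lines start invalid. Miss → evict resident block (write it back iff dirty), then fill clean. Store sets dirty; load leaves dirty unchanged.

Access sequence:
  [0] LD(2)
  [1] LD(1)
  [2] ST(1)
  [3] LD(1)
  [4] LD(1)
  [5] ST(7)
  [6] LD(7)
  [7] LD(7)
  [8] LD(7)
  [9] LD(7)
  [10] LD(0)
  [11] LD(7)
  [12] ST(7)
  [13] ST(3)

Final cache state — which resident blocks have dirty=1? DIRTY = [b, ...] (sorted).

  0 | R B2 → L2 miss [-]
  1 | R B1 → L1 miss [-]
  2 | W B1 → L1 hit [D]
  3 | R B1 → L1 hit [D]
  4 | R B1 → L1 hit [D]
  5 | W B7 → L3 miss [D]
  6 | R B7 → L3 hit [D]
  7 | R B7 → L3 hit [D]
  8 | R B7 → L3 hit [D]
  9 | R B7 → L3 hit [D]
  10 | R B0 → L0 miss [-]
  11 | R B7 → L3 hit [D]
  12 | W B7 → L3 hit [D]
  13 | W B3 → L3 miss wb→B7 [D]

DIRTY = [1, 3]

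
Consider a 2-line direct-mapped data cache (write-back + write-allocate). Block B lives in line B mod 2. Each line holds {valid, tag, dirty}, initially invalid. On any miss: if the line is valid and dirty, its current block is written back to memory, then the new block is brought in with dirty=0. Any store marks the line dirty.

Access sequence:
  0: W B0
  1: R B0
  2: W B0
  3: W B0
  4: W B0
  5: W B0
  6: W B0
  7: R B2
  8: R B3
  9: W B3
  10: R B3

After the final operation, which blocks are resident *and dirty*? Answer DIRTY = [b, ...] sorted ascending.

0: W B0 -> L0 miss  d=D]
1: R B0 -> L0 hit  d=D]
2: W B0 -> L0 hit  d=D]
3: W B0 -> L0 hit  d=D]
4: W B0 -> L0 hit  d=D]
5: W B0 -> L0 hit  d=D]
6: W B0 -> L0 hit  d=D]
7: R B2 -> L0 miss wb->B0  d=-]
8: R B3 -> L1 miss  d=-]
9: W B3 -> L1 hit  d=D]
10: R B3 -> L1 hit  d=D]

DIRTY = [3]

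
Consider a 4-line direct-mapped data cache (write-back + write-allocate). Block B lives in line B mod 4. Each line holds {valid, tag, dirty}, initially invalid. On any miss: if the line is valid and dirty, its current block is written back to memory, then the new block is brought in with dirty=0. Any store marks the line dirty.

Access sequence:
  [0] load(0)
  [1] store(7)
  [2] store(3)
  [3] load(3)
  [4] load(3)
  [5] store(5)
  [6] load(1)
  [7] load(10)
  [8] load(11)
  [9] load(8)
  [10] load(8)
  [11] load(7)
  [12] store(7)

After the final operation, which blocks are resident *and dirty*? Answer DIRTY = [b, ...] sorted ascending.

DIRTY = [7]

  0 | R B0 → L0 miss [-]
  1 | W B7 → L3 miss [D]
  2 | W B3 → L3 miss wb→B7 [D]
  3 | R B3 → L3 hit [D]
  4 | R B3 → L3 hit [D]
  5 | W B5 → L1 miss [D]
  6 | R B1 → L1 miss wb→B5 [-]
  7 | R B10 → L2 miss [-]
  8 | R B11 → L3 miss wb→B3 [-]
  9 | R B8 → L0 miss [-]
  10 | R B8 → L0 hit [-]
  11 | R B7 → L3 miss [-]
  12 | W B7 → L3 hit [D]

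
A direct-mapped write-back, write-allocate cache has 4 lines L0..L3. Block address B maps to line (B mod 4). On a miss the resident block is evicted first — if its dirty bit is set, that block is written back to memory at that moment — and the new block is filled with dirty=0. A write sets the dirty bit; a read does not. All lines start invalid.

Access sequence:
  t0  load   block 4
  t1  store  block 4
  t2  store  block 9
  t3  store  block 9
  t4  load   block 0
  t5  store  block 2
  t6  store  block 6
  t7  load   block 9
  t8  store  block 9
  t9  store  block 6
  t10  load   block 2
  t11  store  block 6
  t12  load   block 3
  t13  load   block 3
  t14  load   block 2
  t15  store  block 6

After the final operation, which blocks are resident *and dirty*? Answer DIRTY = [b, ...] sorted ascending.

  0 | R B4 → L0 miss [-]
  1 | W B4 → L0 hit [D]
  2 | W B9 → L1 miss [D]
  3 | W B9 → L1 hit [D]
  4 | R B0 → L0 miss wb→B4 [-]
  5 | W B2 → L2 miss [D]
  6 | W B6 → L2 miss wb→B2 [D]
  7 | R B9 → L1 hit [D]
  8 | W B9 → L1 hit [D]
  9 | W B6 → L2 hit [D]
  10 | R B2 → L2 miss wb→B6 [-]
  11 | W B6 → L2 miss [D]
  12 | R B3 → L3 miss [-]
  13 | R B3 → L3 hit [-]
  14 | R B2 → L2 miss wb→B6 [-]
  15 | W B6 → L2 miss [D]

DIRTY = [6, 9]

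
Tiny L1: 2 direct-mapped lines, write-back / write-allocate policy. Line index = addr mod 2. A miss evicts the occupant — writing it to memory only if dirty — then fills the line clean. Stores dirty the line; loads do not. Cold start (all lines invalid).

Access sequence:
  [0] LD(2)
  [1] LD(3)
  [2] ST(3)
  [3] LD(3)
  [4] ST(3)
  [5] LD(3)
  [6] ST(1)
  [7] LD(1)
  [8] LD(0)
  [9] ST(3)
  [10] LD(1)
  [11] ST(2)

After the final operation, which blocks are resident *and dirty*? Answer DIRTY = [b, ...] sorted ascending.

0: R B2 → L0 miss [-]
1: R B3 → L1 miss [-]
2: W B3 → L1 hit [D]
3: R B3 → L1 hit [D]
4: W B3 → L1 hit [D]
5: R B3 → L1 hit [D]
6: W B1 → L1 miss wb→B3 [D]
7: R B1 → L1 hit [D]
8: R B0 → L0 miss [-]
9: W B3 → L1 miss wb→B1 [D]
10: R B1 → L1 miss wb→B3 [-]
11: W B2 → L0 miss [D]

DIRTY = [2]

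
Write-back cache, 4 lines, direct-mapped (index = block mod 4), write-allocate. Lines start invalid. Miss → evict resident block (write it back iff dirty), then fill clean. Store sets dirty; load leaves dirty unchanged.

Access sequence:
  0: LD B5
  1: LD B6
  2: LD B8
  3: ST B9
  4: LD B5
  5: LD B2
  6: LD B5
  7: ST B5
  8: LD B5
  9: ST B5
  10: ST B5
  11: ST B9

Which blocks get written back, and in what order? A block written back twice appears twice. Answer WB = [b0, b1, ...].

WB = [9, 5]

0: R B5 -> L1 miss  d=-]
1: R B6 -> L2 miss  d=-]
2: R B8 -> L0 miss  d=-]
3: W B9 -> L1 miss  d=D]
4: R B5 -> L1 miss wb->B9  d=-]
5: R B2 -> L2 miss  d=-]
6: R B5 -> L1 hit  d=-]
7: W B5 -> L1 hit  d=D]
8: R B5 -> L1 hit  d=D]
9: W B5 -> L1 hit  d=D]
10: W B5 -> L1 hit  d=D]
11: W B9 -> L1 miss wb->B5  d=D]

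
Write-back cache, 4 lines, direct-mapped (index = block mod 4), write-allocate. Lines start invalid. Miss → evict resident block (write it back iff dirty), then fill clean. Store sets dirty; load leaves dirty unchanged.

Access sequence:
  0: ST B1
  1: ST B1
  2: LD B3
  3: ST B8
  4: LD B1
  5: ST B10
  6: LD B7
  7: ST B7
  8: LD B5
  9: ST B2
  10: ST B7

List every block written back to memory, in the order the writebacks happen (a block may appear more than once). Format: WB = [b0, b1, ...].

WB = [1, 10]

0: W B1 -> L1 miss  d=D]
1: W B1 -> L1 hit  d=D]
2: R B3 -> L3 miss  d=-]
3: W B8 -> L0 miss  d=D]
4: R B1 -> L1 hit  d=D]
5: W B10 -> L2 miss  d=D]
6: R B7 -> L3 miss  d=-]
7: W B7 -> L3 hit  d=D]
8: R B5 -> L1 miss wb->B1  d=-]
9: W B2 -> L2 miss wb->B10  d=D]
10: W B7 -> L3 hit  d=D]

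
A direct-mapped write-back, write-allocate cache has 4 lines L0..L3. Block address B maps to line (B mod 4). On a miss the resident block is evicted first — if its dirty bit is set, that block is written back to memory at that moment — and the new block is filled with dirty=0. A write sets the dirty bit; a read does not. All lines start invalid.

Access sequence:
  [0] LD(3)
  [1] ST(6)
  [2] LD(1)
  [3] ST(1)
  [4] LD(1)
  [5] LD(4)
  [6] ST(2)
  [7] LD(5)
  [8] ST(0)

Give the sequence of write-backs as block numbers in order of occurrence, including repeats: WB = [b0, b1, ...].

WB = [6, 1]

  0 | R B3 → L3 miss [-]
  1 | W B6 → L2 miss [D]
  2 | R B1 → L1 miss [-]
  3 | W B1 → L1 hit [D]
  4 | R B1 → L1 hit [D]
  5 | R B4 → L0 miss [-]
  6 | W B2 → L2 miss wb→B6 [D]
  7 | R B5 → L1 miss wb→B1 [-]
  8 | W B0 → L0 miss [D]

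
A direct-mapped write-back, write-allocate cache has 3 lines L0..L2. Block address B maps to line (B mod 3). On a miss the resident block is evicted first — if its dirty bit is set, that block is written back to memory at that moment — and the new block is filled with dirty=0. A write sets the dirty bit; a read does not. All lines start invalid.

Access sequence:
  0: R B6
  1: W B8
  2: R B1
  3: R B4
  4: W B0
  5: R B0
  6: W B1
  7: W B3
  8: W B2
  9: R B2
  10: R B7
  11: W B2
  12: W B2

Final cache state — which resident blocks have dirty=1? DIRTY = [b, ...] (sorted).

0: R B6 -> L0 miss  d=-]
1: W B8 -> L2 miss  d=D]
2: R B1 -> L1 miss  d=-]
3: R B4 -> L1 miss  d=-]
4: W B0 -> L0 miss  d=D]
5: R B0 -> L0 hit  d=D]
6: W B1 -> L1 miss  d=D]
7: W B3 -> L0 miss wb->B0  d=D]
8: W B2 -> L2 miss wb->B8  d=D]
9: R B2 -> L2 hit  d=D]
10: R B7 -> L1 miss wb->B1  d=-]
11: W B2 -> L2 hit  d=D]
12: W B2 -> L2 hit  d=D]

DIRTY = [2, 3]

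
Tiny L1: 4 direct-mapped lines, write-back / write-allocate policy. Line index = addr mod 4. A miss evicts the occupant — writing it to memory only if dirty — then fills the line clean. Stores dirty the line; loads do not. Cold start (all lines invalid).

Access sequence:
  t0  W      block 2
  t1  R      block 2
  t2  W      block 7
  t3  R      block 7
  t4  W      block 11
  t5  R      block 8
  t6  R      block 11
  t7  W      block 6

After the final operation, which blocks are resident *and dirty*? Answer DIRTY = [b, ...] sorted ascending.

  0 | W B2 → L2 miss [D]
  1 | R B2 → L2 hit [D]
  2 | W B7 → L3 miss [D]
  3 | R B7 → L3 hit [D]
  4 | W B11 → L3 miss wb→B7 [D]
  5 | R B8 → L0 miss [-]
  6 | R B11 → L3 hit [D]
  7 | W B6 → L2 miss wb→B2 [D]

DIRTY = [6, 11]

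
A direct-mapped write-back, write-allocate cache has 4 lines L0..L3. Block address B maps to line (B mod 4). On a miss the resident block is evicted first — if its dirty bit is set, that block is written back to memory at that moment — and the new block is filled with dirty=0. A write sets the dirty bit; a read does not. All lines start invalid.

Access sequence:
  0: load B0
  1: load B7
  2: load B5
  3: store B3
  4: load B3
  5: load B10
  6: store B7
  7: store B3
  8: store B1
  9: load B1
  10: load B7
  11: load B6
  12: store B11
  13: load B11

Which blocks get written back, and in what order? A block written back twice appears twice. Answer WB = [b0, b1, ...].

  0 | R B0 → L0 miss [-]
  1 | R B7 → L3 miss [-]
  2 | R B5 → L1 miss [-]
  3 | W B3 → L3 miss [D]
  4 | R B3 → L3 hit [D]
  5 | R B10 → L2 miss [-]
  6 | W B7 → L3 miss wb→B3 [D]
  7 | W B3 → L3 miss wb→B7 [D]
  8 | W B1 → L1 miss [D]
  9 | R B1 → L1 hit [D]
  10 | R B7 → L3 miss wb→B3 [-]
  11 | R B6 → L2 miss [-]
  12 | W B11 → L3 miss [D]
  13 | R B11 → L3 hit [D]

WB = [3, 7, 3]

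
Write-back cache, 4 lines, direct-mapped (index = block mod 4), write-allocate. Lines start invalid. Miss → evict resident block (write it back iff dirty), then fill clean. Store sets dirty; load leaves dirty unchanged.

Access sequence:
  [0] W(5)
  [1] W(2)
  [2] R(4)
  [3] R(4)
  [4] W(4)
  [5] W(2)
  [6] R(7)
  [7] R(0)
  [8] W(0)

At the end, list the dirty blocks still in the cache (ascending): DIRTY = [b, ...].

0: W B5 → L1 miss [D]
1: W B2 → L2 miss [D]
2: R B4 → L0 miss [-]
3: R B4 → L0 hit [-]
4: W B4 → L0 hit [D]
5: W B2 → L2 hit [D]
6: R B7 → L3 miss [-]
7: R B0 → L0 miss wb→B4 [-]
8: W B0 → L0 hit [D]

DIRTY = [0, 2, 5]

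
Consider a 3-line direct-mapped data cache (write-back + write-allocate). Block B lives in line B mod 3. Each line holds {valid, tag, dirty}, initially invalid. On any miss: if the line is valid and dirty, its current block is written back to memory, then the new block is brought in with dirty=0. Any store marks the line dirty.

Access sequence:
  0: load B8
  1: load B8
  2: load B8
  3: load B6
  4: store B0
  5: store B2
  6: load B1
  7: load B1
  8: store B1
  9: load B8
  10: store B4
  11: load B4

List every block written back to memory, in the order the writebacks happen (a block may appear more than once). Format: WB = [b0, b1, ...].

WB = [2, 1]

0: R B8 -> L2 miss  d=-]
1: R B8 -> L2 hit  d=-]
2: R B8 -> L2 hit  d=-]
3: R B6 -> L0 miss  d=-]
4: W B0 -> L0 miss  d=D]
5: W B2 -> L2 miss  d=D]
6: R B1 -> L1 miss  d=-]
7: R B1 -> L1 hit  d=-]
8: W B1 -> L1 hit  d=D]
9: R B8 -> L2 miss wb->B2  d=-]
10: W B4 -> L1 miss wb->B1  d=D]
11: R B4 -> L1 hit  d=D]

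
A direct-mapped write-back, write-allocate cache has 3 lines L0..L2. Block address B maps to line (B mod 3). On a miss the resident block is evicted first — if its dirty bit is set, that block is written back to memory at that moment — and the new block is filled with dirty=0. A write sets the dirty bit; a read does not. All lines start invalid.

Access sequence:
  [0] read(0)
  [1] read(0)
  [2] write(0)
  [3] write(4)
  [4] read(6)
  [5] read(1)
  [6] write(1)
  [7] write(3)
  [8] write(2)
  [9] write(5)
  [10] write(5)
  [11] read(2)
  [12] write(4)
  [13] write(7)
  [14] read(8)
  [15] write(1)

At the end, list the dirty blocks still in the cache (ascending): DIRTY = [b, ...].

  0 | R B0 → L0 miss [-]
  1 | R B0 → L0 hit [-]
  2 | W B0 → L0 hit [D]
  3 | W B4 → L1 miss [D]
  4 | R B6 → L0 miss wb→B0 [-]
  5 | R B1 → L1 miss wb→B4 [-]
  6 | W B1 → L1 hit [D]
  7 | W B3 → L0 miss [D]
  8 | W B2 → L2 miss [D]
  9 | W B5 → L2 miss wb→B2 [D]
  10 | W B5 → L2 hit [D]
  11 | R B2 → L2 miss wb→B5 [-]
  12 | W B4 → L1 miss wb→B1 [D]
  13 | W B7 → L1 miss wb→B4 [D]
  14 | R B8 → L2 miss [-]
  15 | W B1 → L1 miss wb→B7 [D]

DIRTY = [1, 3]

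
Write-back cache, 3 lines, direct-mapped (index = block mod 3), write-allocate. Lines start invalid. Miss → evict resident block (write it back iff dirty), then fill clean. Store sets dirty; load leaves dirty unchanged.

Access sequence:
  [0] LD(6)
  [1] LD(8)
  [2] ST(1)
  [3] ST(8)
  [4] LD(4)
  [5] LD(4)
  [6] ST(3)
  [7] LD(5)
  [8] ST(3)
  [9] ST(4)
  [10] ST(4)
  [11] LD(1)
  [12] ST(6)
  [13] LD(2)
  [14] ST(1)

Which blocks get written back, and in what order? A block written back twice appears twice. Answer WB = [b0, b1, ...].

0: R B6 -> L0 miss  d=-]
1: R B8 -> L2 miss  d=-]
2: W B1 -> L1 miss  d=D]
3: W B8 -> L2 hit  d=D]
4: R B4 -> L1 miss wb->B1  d=-]
5: R B4 -> L1 hit  d=-]
6: W B3 -> L0 miss  d=D]
7: R B5 -> L2 miss wb->B8  d=-]
8: W B3 -> L0 hit  d=D]
9: W B4 -> L1 hit  d=D]
10: W B4 -> L1 hit  d=D]
11: R B1 -> L1 miss wb->B4  d=-]
12: W B6 -> L0 miss wb->B3  d=D]
13: R B2 -> L2 miss  d=-]
14: W B1 -> L1 hit  d=D]

WB = [1, 8, 4, 3]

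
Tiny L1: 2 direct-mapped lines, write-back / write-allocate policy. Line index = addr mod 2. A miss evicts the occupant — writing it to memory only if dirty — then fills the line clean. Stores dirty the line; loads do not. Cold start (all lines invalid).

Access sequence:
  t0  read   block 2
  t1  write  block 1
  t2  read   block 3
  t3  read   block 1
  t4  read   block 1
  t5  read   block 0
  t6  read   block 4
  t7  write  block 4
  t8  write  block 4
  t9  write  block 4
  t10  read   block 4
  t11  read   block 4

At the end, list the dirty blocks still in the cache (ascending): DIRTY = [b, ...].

0: R B2 -> L0 miss  d=-]
1: W B1 -> L1 miss  d=D]
2: R B3 -> L1 miss wb->B1  d=-]
3: R B1 -> L1 miss  d=-]
4: R B1 -> L1 hit  d=-]
5: R B0 -> L0 miss  d=-]
6: R B4 -> L0 miss  d=-]
7: W B4 -> L0 hit  d=D]
8: W B4 -> L0 hit  d=D]
9: W B4 -> L0 hit  d=D]
10: R B4 -> L0 hit  d=D]
11: R B4 -> L0 hit  d=D]

DIRTY = [4]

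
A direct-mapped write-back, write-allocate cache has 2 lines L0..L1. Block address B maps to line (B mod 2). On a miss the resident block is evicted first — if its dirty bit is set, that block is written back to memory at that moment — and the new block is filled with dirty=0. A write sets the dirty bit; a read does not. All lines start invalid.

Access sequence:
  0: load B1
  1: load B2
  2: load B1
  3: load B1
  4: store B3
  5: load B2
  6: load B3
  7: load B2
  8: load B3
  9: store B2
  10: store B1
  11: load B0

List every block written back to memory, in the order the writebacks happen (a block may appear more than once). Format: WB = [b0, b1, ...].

WB = [3, 2]

0: R B1 → L1 miss [-]
1: R B2 → L0 miss [-]
2: R B1 → L1 hit [-]
3: R B1 → L1 hit [-]
4: W B3 → L1 miss [D]
5: R B2 → L0 hit [-]
6: R B3 → L1 hit [D]
7: R B2 → L0 hit [-]
8: R B3 → L1 hit [D]
9: W B2 → L0 hit [D]
10: W B1 → L1 miss wb→B3 [D]
11: R B0 → L0 miss wb→B2 [-]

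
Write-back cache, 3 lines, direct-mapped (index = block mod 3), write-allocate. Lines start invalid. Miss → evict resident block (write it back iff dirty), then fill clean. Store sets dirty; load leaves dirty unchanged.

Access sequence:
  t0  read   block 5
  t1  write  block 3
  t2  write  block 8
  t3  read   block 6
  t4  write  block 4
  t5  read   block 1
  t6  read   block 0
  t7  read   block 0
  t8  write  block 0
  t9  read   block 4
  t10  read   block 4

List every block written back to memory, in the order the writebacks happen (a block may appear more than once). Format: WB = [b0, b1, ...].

  0 | R B5 → L2 miss [-]
  1 | W B3 → L0 miss [D]
  2 | W B8 → L2 miss [D]
  3 | R B6 → L0 miss wb→B3 [-]
  4 | W B4 → L1 miss [D]
  5 | R B1 → L1 miss wb→B4 [-]
  6 | R B0 → L0 miss [-]
  7 | R B0 → L0 hit [-]
  8 | W B0 → L0 hit [D]
  9 | R B4 → L1 miss [-]
  10 | R B4 → L1 hit [-]

WB = [3, 4]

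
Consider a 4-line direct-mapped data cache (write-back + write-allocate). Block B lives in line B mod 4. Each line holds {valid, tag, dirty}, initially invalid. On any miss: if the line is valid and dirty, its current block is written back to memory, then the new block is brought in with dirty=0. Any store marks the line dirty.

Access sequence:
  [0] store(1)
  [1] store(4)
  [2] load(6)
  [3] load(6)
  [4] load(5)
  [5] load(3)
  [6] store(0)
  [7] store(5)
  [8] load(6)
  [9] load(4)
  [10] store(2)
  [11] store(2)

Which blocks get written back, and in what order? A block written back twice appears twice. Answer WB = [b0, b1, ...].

WB = [1, 4, 0]

0: W B1 → L1 miss [D]
1: W B4 → L0 miss [D]
2: R B6 → L2 miss [-]
3: R B6 → L2 hit [-]
4: R B5 → L1 miss wb→B1 [-]
5: R B3 → L3 miss [-]
6: W B0 → L0 miss wb→B4 [D]
7: W B5 → L1 hit [D]
8: R B6 → L2 hit [-]
9: R B4 → L0 miss wb→B0 [-]
10: W B2 → L2 miss [D]
11: W B2 → L2 hit [D]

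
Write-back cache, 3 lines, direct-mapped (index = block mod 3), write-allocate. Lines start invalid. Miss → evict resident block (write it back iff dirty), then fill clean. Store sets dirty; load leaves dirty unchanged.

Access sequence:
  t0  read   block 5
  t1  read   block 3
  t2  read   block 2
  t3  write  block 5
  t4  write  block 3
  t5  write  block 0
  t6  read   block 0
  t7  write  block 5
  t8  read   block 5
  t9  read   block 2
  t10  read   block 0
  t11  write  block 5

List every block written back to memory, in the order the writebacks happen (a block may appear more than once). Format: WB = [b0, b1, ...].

0: R B5 → L2 miss [-]
1: R B3 → L0 miss [-]
2: R B2 → L2 miss [-]
3: W B5 → L2 miss [D]
4: W B3 → L0 hit [D]
5: W B0 → L0 miss wb→B3 [D]
6: R B0 → L0 hit [D]
7: W B5 → L2 hit [D]
8: R B5 → L2 hit [D]
9: R B2 → L2 miss wb→B5 [-]
10: R B0 → L0 hit [D]
11: W B5 → L2 miss [D]

WB = [3, 5]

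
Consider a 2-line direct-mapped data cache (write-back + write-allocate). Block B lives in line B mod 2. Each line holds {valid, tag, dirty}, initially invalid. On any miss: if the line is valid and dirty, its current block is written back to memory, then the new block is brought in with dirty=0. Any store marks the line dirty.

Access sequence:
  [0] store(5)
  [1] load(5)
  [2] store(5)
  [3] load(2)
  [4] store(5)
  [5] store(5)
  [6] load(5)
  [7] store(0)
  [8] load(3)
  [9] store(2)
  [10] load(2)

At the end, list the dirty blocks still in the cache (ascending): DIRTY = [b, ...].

0: W B5 → L1 miss [D]
1: R B5 → L1 hit [D]
2: W B5 → L1 hit [D]
3: R B2 → L0 miss [-]
4: W B5 → L1 hit [D]
5: W B5 → L1 hit [D]
6: R B5 → L1 hit [D]
7: W B0 → L0 miss [D]
8: R B3 → L1 miss wb→B5 [-]
9: W B2 → L0 miss wb→B0 [D]
10: R B2 → L0 hit [D]

DIRTY = [2]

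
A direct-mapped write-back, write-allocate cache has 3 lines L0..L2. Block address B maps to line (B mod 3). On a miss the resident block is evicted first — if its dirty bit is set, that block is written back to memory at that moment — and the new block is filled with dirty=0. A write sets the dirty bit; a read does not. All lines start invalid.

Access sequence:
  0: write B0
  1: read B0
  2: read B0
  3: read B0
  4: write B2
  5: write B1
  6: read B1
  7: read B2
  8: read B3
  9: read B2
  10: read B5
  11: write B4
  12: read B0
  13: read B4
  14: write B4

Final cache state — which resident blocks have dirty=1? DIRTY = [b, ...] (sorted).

DIRTY = [4]

0: W B0 -> L0 miss  d=D]
1: R B0 -> L0 hit  d=D]
2: R B0 -> L0 hit  d=D]
3: R B0 -> L0 hit  d=D]
4: W B2 -> L2 miss  d=D]
5: W B1 -> L1 miss  d=D]
6: R B1 -> L1 hit  d=D]
7: R B2 -> L2 hit  d=D]
8: R B3 -> L0 miss wb->B0  d=-]
9: R B2 -> L2 hit  d=D]
10: R B5 -> L2 miss wb->B2  d=-]
11: W B4 -> L1 miss wb->B1  d=D]
12: R B0 -> L0 miss  d=-]
13: R B4 -> L1 hit  d=D]
14: W B4 -> L1 hit  d=D]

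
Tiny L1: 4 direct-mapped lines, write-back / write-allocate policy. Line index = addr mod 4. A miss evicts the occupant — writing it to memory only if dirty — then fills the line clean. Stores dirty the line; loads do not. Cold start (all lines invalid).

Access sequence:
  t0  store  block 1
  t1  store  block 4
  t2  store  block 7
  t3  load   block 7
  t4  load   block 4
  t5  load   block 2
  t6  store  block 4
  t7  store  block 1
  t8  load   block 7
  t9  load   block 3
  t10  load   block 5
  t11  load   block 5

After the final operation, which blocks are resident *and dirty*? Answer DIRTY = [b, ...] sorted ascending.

DIRTY = [4]

0: W B1 → L1 miss [D]
1: W B4 → L0 miss [D]
2: W B7 → L3 miss [D]
3: R B7 → L3 hit [D]
4: R B4 → L0 hit [D]
5: R B2 → L2 miss [-]
6: W B4 → L0 hit [D]
7: W B1 → L1 hit [D]
8: R B7 → L3 hit [D]
9: R B3 → L3 miss wb→B7 [-]
10: R B5 → L1 miss wb→B1 [-]
11: R B5 → L1 hit [-]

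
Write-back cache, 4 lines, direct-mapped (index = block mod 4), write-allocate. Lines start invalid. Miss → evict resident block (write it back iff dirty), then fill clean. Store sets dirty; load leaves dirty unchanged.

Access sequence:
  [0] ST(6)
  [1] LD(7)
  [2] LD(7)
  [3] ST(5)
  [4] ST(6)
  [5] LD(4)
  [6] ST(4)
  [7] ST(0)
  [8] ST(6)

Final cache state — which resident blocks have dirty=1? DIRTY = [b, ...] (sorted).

  0 | W B6 → L2 miss [D]
  1 | R B7 → L3 miss [-]
  2 | R B7 → L3 hit [-]
  3 | W B5 → L1 miss [D]
  4 | W B6 → L2 hit [D]
  5 | R B4 → L0 miss [-]
  6 | W B4 → L0 hit [D]
  7 | W B0 → L0 miss wb→B4 [D]
  8 | W B6 → L2 hit [D]

DIRTY = [0, 5, 6]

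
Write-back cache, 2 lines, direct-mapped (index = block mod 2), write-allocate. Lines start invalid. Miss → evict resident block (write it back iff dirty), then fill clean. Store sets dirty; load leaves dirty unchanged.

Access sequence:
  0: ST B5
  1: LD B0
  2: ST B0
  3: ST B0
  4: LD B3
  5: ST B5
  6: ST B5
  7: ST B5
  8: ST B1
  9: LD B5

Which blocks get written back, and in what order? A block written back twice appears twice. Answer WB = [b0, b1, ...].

WB = [5, 5, 1]

0: W B5 → L1 miss [D]
1: R B0 → L0 miss [-]
2: W B0 → L0 hit [D]
3: W B0 → L0 hit [D]
4: R B3 → L1 miss wb→B5 [-]
5: W B5 → L1 miss [D]
6: W B5 → L1 hit [D]
7: W B5 → L1 hit [D]
8: W B1 → L1 miss wb→B5 [D]
9: R B5 → L1 miss wb→B1 [-]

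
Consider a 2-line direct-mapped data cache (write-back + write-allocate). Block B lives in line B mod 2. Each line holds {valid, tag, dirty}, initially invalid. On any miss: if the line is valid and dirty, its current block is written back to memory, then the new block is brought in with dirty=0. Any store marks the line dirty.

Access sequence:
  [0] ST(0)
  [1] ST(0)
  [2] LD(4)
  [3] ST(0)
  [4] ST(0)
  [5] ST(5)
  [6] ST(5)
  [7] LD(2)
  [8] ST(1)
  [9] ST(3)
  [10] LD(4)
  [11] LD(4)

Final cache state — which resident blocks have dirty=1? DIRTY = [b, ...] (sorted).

DIRTY = [3]

0: W B0 → L0 miss [D]
1: W B0 → L0 hit [D]
2: R B4 → L0 miss wb→B0 [-]
3: W B0 → L0 miss [D]
4: W B0 → L0 hit [D]
5: W B5 → L1 miss [D]
6: W B5 → L1 hit [D]
7: R B2 → L0 miss wb→B0 [-]
8: W B1 → L1 miss wb→B5 [D]
9: W B3 → L1 miss wb→B1 [D]
10: R B4 → L0 miss [-]
11: R B4 → L0 hit [-]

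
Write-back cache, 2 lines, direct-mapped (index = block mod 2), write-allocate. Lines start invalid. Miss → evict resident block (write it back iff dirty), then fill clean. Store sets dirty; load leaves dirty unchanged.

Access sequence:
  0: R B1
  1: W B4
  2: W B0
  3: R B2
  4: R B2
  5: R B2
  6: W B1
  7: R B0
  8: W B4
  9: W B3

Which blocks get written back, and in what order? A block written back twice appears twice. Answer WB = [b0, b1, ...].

0: R B1 → L1 miss [-]
1: W B4 → L0 miss [D]
2: W B0 → L0 miss wb→B4 [D]
3: R B2 → L0 miss wb→B0 [-]
4: R B2 → L0 hit [-]
5: R B2 → L0 hit [-]
6: W B1 → L1 hit [D]
7: R B0 → L0 miss [-]
8: W B4 → L0 miss [D]
9: W B3 → L1 miss wb→B1 [D]

WB = [4, 0, 1]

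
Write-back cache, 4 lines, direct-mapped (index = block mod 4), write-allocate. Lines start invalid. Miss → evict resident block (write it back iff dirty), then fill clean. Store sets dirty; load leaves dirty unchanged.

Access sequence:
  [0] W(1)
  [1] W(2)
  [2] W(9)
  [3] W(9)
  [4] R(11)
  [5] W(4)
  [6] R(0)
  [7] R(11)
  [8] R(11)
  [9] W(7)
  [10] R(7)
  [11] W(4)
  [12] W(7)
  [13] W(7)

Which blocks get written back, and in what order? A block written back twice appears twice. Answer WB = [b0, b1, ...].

WB = [1, 4]

  0 | W B1 → L1 miss [D]
  1 | W B2 → L2 miss [D]
  2 | W B9 → L1 miss wb→B1 [D]
  3 | W B9 → L1 hit [D]
  4 | R B11 → L3 miss [-]
  5 | W B4 → L0 miss [D]
  6 | R B0 → L0 miss wb→B4 [-]
  7 | R B11 → L3 hit [-]
  8 | R B11 → L3 hit [-]
  9 | W B7 → L3 miss [D]
  10 | R B7 → L3 hit [D]
  11 | W B4 → L0 miss [D]
  12 | W B7 → L3 hit [D]
  13 | W B7 → L3 hit [D]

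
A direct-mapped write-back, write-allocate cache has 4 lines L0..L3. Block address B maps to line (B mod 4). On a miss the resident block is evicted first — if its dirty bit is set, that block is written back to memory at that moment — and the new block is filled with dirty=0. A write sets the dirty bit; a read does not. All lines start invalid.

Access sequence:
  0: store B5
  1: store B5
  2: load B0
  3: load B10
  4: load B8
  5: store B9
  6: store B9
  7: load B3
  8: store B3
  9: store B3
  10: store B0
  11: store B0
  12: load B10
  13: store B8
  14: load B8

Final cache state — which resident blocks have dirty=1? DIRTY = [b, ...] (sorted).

DIRTY = [3, 8, 9]

0: W B5 -> L1 miss  d=D]
1: W B5 -> L1 hit  d=D]
2: R B0 -> L0 miss  d=-]
3: R B10 -> L2 miss  d=-]
4: R B8 -> L0 miss  d=-]
5: W B9 -> L1 miss wb->B5  d=D]
6: W B9 -> L1 hit  d=D]
7: R B3 -> L3 miss  d=-]
8: W B3 -> L3 hit  d=D]
9: W B3 -> L3 hit  d=D]
10: W B0 -> L0 miss  d=D]
11: W B0 -> L0 hit  d=D]
12: R B10 -> L2 hit  d=-]
13: W B8 -> L0 miss wb->B0  d=D]
14: R B8 -> L0 hit  d=D]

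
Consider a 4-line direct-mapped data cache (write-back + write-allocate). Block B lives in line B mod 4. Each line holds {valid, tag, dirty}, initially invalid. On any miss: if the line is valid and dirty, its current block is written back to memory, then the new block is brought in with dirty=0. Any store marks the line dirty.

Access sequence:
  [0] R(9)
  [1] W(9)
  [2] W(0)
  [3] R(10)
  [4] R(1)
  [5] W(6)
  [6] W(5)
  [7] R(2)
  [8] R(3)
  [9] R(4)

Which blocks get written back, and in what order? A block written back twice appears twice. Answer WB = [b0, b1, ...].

  0 | R B9 → L1 miss [-]
  1 | W B9 → L1 hit [D]
  2 | W B0 → L0 miss [D]
  3 | R B10 → L2 miss [-]
  4 | R B1 → L1 miss wb→B9 [-]
  5 | W B6 → L2 miss [D]
  6 | W B5 → L1 miss [D]
  7 | R B2 → L2 miss wb→B6 [-]
  8 | R B3 → L3 miss [-]
  9 | R B4 → L0 miss wb→B0 [-]

WB = [9, 6, 0]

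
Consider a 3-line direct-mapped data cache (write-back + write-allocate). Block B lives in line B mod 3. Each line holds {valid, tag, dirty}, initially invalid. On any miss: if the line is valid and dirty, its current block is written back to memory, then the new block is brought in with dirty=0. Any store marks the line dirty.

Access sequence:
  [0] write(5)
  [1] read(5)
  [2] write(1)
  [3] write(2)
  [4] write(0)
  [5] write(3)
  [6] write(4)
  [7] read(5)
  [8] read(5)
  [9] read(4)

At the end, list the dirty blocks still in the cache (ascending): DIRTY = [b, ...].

0: W B5 → L2 miss [D]
1: R B5 → L2 hit [D]
2: W B1 → L1 miss [D]
3: W B2 → L2 miss wb→B5 [D]
4: W B0 → L0 miss [D]
5: W B3 → L0 miss wb→B0 [D]
6: W B4 → L1 miss wb→B1 [D]
7: R B5 → L2 miss wb→B2 [-]
8: R B5 → L2 hit [-]
9: R B4 → L1 hit [D]

DIRTY = [3, 4]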